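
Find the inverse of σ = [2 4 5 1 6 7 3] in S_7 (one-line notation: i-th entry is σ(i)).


To find σ⁻¹, swap domain and range:
σ(1) = 2 → σ⁻¹(2) = 1
σ(2) = 4 → σ⁻¹(4) = 2
σ(3) = 5 → σ⁻¹(5) = 3
σ(4) = 1 → σ⁻¹(1) = 4
σ(5) = 6 → σ⁻¹(6) = 5
σ(6) = 7 → σ⁻¹(7) = 6
σ(7) = 3 → σ⁻¹(3) = 7

σ⁻¹ = [4 1 7 2 3 5 6]


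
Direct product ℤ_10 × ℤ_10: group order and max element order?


|ℤ_10 × ℤ_10| = 10 × 10 = 100
Max element order = lcm(10,10) = 10
Cyclic? No (gcd=10)

|ℤ_10×ℤ_10| = 100, max element order = 10


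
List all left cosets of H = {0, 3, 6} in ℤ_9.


H = {0, 3, 6}, |H| = 3
Number of cosets = |G|/|H| = 9/3 = 3
0 + H = {0, 3, 6}
1 + H = {1, 4, 7}
2 + H = {2, 5, 8}

Cosets: 0+H={0,3,6}; 1+H={1,4,7}; 2+H={2,5,8}


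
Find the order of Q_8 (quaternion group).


Q_8 = {±1, ±i, ±j, ±k}
|Q_8| = 8

|Q_8 (quaternion group)| = 8


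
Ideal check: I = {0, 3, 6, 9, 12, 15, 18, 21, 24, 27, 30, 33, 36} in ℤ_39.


Check ideal conditions for I = {0, 3, 6, 9, 12, 15, 18, 21, 24, 27, 30, 33, 36} in ℤ_39:
(1) I is an additive subgroup? Yes
(2) For r ∈ ℤ_39 and a ∈ I: r·a ∈ I? Yes

Yes, I is an ideal of ℤ_39


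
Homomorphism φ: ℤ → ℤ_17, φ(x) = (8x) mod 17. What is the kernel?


Kernel = preimage of identity
ker(φ) = {x ∈ ℤ : 8x ≡ 0 (mod 17)}. gcd(8,17) = 1, so 8x ≡ 0 (mod 17) ⟺ x ≡ 0 (mod 17/1 = 17). Hence ker(φ) = 17ℤ

ker(φ) = 17ℤ


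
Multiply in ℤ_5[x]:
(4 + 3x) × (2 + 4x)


Expand and collect like terms; reduce coefficients mod 5:
x^0: 4·2 = 8 ≡ 3 (mod 5)
x^1: 4·4 + 3·2 = 22 ≡ 2 (mod 5)
x^2: 3·4 = 12 ≡ 2 (mod 5)
Result: 3 + 2x + 2x^2

f · g = 3 + 2x + 2x^2


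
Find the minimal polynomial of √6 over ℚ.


√6 satisfies x² - 6 = 0, irreducible over ℚ since 6 is squarefree

Minimal polynomial: x² - 6


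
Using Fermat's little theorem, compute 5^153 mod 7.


Fermat's little theorem: if p is prime and gcd(a,p)=1, then a^(p-1) ≡ 1 (mod p)
p = 7 is prime, gcd(5,7) = 1
Reduce exponent: 153 mod 6 = 3
So 5^153 ≡ 5^3 (mod 7)
5^3 mod 7 = 6

5^153 ≡ 6 (mod 7)


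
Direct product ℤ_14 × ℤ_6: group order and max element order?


|ℤ_14 × ℤ_6| = 14 × 6 = 84
Max element order = lcm(14,6) = 42
Cyclic? No (gcd=2)

|ℤ_14×ℤ_6| = 84, max element order = 42


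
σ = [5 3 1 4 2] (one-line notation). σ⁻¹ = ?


To find σ⁻¹, swap domain and range:
σ(1) = 5 → σ⁻¹(5) = 1
σ(2) = 3 → σ⁻¹(3) = 2
σ(3) = 1 → σ⁻¹(1) = 3
σ(4) = 4 → σ⁻¹(4) = 4
σ(5) = 2 → σ⁻¹(2) = 5

σ⁻¹ = [3 5 2 4 1]


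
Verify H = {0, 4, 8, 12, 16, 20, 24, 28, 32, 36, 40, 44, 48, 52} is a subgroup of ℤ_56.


Subgroup test for H = {0, 4, 8, 12, 16, 20, 24, 28, 32, 36, 40, 44, 48, 52} in (ℤ_56, +):
(1) 0 ∈ H? Yes
(2) Closure: for all a,b ∈ H, (a+b) mod 56 ∈ H? Yes
(3) Inverses: for all a ∈ H, -a mod 56 ∈ H? Yes

Yes, H is a subgroup of ℤ_56


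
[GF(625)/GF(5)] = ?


GF(625) = GF(5^4), so the extension degree is 4

[GF(625)/GF(5)] = 4


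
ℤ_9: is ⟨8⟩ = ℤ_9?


g generates ℤ_n iff gcd(g, n) = 1
gcd(8, 9) = 1
Since gcd = 1, 8 is a generator.

Yes, 8 generates ℤ_9


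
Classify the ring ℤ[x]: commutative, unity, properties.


Polynomial ring over ℤ (an integral domain) is a commutative integral domain with unity 1
Commutative: Yes
Integral domain: Yes
Has unity: Yes

ℤ[x]: Commutative=Yes, Unity=Yes


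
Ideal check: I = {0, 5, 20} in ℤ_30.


Check ideal conditions for I = {0, 5, 20} in ℤ_30:
(1) I is an additive subgroup? No
(2) For r ∈ ℤ_30 and a ∈ I: r·a ∈ I? No  [counterexample: r=2, a=5, r·a mod 30 = 10 ∉ I]

No, I is not an ideal of ℤ_30


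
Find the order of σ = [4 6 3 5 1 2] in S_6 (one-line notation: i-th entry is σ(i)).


Cycle decomposition: (1 4 5) (2 6)
Cycle lengths: 3, 2
Order = lcm(3, 2) = 6

ord(σ) = 6


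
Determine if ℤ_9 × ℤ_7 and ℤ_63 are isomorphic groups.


Comparing ℤ_9 × ℤ_7 and ℤ_63:
gcd(9,7) = 1, so ℤ_9 × ℤ_7 ≅ ℤ_63 (CRT)

Yes, ℤ_9 × ℤ_7 ≅ ℤ_63


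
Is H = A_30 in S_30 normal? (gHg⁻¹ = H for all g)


H = A_30 in S_30
A_30 has index 2 in S_30, and every subgroup of index 2 is normal

Yes, normal subgroup


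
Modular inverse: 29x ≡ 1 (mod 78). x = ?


Use the extended Euclidean algorithm to write 1 = 29·s + 78·t; then s mod 78 is the inverse.
Euclidean algorithm:
  29 = 0·78 + 29
  78 = 2·29 + 20
  29 = 1·20 + 9
  20 = 2·9 + 2
  9 = 4·2 + 1
  2 = 2·1 + 0
gcd(29,78) = 1
Back-substitution gives: 29·(35) + 78·(-13) = 1
So 29⁻¹ ≡ 35 ≡ 35 (mod 78)
Check: 29 × 35 = 1015 ≡ 1 (mod 78) ✓

29⁻¹ ≡ 35 (mod 78)


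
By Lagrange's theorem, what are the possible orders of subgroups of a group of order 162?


Lagrange's theorem: |H| divides |G|
|G| = 162
Divisors of 162: 1, 2, 3, 6, 9, 18, 27, 54, 81, 162

Possible subgroup orders: {1, 2, 3, 6, 9, 18, 27, 54, 81, 162}


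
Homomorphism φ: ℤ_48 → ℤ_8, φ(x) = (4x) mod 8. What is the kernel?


Kernel = preimage of identity
ker(φ) = {x ∈ ℤ_48 : 4x ≡ 0 (mod 8)}. Since 8 | 48, φ is well-defined. The kernel is the cyclic subgroup ⟨2⟩ of ℤ_48 (order 24), i.e. {0, 2, 4, 6, 8, 10, 12, 14, 16, 18, 20, 22, 24, 26, 28, 30, 32, 34, 36, 38, 40, 42, 44, 46}

ker(φ) = {0, 2, 4, 6, 8, 10, 12, 14, 16, 18, 20, 22, 24, 26, 28, 30, 32, 34, 36, 38, 40, 42, 44, 46}


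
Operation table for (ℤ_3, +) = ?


Elements: {0, 1, 2}
Operation: addition mod 3
Entry (a, b) = (a + b) mod 3

Cayley table:
  | 0 | 1 | 2
0 | 0 | 1 | 2
1 | 1 | 2 | 0
2 | 2 | 0 | 1


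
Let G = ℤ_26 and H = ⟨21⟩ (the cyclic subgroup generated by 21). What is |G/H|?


|⟨21⟩| = n / gcd(21, 26) = 26 / 1 = 26
H is normal (ℤ_26 is abelian).
|G/H| = |G| / |H| = 26 / 26 = 1

|G/H| = 1


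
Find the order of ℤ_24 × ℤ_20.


|A × B| = |A| · |B|
|ℤ_24 × ℤ_20| = 24 × 20 = 480

|ℤ_24 × ℤ_20| = 480


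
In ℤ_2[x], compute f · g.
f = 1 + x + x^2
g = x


Expand and collect like terms; reduce coefficients mod 2:
x^0: 1·0 = 0 ≡ 0 (mod 2)
x^1: 1·1 + 1·0 = 1 ≡ 1 (mod 2)
x^2: 1·1 + 1·0 = 1 ≡ 1 (mod 2)
x^3: 1·1 = 1 ≡ 1 (mod 2)
Result: x + x^2 + x^3

f · g = x + x^2 + x^3


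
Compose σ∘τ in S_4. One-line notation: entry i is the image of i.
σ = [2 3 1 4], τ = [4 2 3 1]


σ∘τ: apply τ first, then σ
1 →τ 4 →σ 4
2 →τ 2 →σ 3
3 →τ 3 →σ 1
4 →τ 1 →σ 2

σ∘τ = [4 3 1 2]


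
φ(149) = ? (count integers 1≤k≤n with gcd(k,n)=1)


Factor n: 149 = 149
φ(n) = n · ∏(1 - 1/p) over distinct primes p | n
φ(149) = 149 · (1 - 1/149) = 148

φ(149) = 148


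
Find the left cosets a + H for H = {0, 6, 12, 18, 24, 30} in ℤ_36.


H = {0, 6, 12, 18, 24, 30}, |H| = 6
Number of cosets = |G|/|H| = 36/6 = 6
0 + H = {0, 6, 12, 18, 24, 30}
1 + H = {1, 7, 13, 19, 25, 31}
2 + H = {2, 8, 14, 20, 26, 32}
3 + H = {3, 9, 15, 21, 27, 33}
4 + H = {4, 10, 16, 22, 28, 34}
5 + H = {5, 11, 17, 23, 29, 35}

Cosets: 0+H={0,6,12,18,24,30}; 1+H={1,7,13,19,25,31}; 2+H={2,8,14,20,26,32}; 3+H={3,9,15,21,27,33}; 4+H={4,10,16,22,28,34}; 5+H={5,11,17,23,29,35}


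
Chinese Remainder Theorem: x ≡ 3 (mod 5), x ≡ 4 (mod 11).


m₁ = 5, m₂ = 11, gcd = 1, so CRT applies. M = m₁·m₂ = 55
Let M₁ = M/m₁ = 11, M₂ = M/m₂ = 5
Find y₁ ≡ M₁⁻¹ (mod m₁): 11⁻¹ ≡ 1 (mod 5)
Find y₂ ≡ M₂⁻¹ (mod m₂): 5⁻¹ ≡ 9 (mod 11)
x = a₁·M₁·y₁ + a₂·M₂·y₂ = 3·11·1 + 4·5·9 = 213
Reduce mod 55: x ≡ 48
Check: 48 mod 5 = 3 ✓, 48 mod 11 = 4 ✓

x ≡ 48 (mod 55)


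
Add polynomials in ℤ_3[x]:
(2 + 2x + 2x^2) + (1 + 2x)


Add coefficients mod 3:
x^0: 2 + 1 = 0 (mod 3)
x^1: 2 + 2 = 1 (mod 3)
x^2: 2 + 0 = 2 (mod 3)
Result: x + 2x^2

f + g = x + 2x^2


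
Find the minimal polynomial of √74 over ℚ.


√74 satisfies x² - 74 = 0, irreducible over ℚ since 74 is squarefree

Minimal polynomial: x² - 74


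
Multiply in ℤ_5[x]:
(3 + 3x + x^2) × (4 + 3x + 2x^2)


Expand and collect like terms; reduce coefficients mod 5:
x^0: 3·4 = 12 ≡ 2 (mod 5)
x^1: 3·3 + 3·4 = 21 ≡ 1 (mod 5)
x^2: 3·2 + 3·3 + 1·4 = 19 ≡ 4 (mod 5)
x^3: 3·2 + 1·3 = 9 ≡ 4 (mod 5)
x^4: 1·2 = 2 ≡ 2 (mod 5)
Result: 2 + x + 4x^2 + 4x^3 + 2x^4

f · g = 2 + x + 4x^2 + 4x^3 + 2x^4


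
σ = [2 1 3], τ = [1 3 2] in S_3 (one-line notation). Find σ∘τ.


σ∘τ: apply τ first, then σ
1 →τ 1 →σ 2
2 →τ 3 →σ 3
3 →τ 2 →σ 1

σ∘τ = [2 3 1]


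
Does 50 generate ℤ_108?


g generates ℤ_n iff gcd(g, n) = 1
gcd(50, 108) = 2
Since gcd = 2 ≠ 1, ⟨50⟩ has order 54 < 108, so 50 is not a generator.

No, 50 does not generate ℤ_108


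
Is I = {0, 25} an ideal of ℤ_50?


Check ideal conditions for I = {0, 25} in ℤ_50:
(1) I is an additive subgroup? Yes
(2) For r ∈ ℤ_50 and a ∈ I: r·a ∈ I? Yes

Yes, I is an ideal of ℤ_50


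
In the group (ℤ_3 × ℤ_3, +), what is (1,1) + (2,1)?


Operation: componentwise addition mod (3, 3)
(1,1) + (2,1) = ((a₁+b₁) mod 3, (a₂+b₂) mod 3) with a = (1,1), b = (2,1)

(1,1) + (2,1) = (0,2)


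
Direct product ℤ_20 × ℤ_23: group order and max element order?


|ℤ_20 × ℤ_23| = 20 × 23 = 460
Max element order = lcm(20,23) = 460
Cyclic? Yes (gcd=1)

|ℤ_20×ℤ_23| = 460, max element order = 460


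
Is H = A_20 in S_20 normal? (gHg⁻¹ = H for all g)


H = A_20 in S_20
A_20 has index 2 in S_20, and every subgroup of index 2 is normal

Yes, normal subgroup


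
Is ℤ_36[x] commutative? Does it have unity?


ℤ_36 has zero divisors (2·18 ≡ 0), and these lift to constant zero divisors in ℤ_36[x]; so not an integral domain
Commutative: Yes
Integral domain: No
Has unity: Yes

ℤ_36[x]: Commutative=Yes, Unity=Yes


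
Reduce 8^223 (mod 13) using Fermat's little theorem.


Fermat's little theorem: if p is prime and gcd(a,p)=1, then a^(p-1) ≡ 1 (mod p)
p = 13 is prime, gcd(8,13) = 1
Reduce exponent: 223 mod 12 = 7
So 8^223 ≡ 8^7 (mod 13)
8^7 mod 13 = 5

8^223 ≡ 5 (mod 13)


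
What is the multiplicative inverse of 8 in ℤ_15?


Use the extended Euclidean algorithm to write 1 = 8·s + 15·t; then s mod 15 is the inverse.
Euclidean algorithm:
  8 = 0·15 + 8
  15 = 1·8 + 7
  8 = 1·7 + 1
  7 = 7·1 + 0
gcd(8,15) = 1
Back-substitution gives: 8·(2) + 15·(-1) = 1
So 8⁻¹ ≡ 2 ≡ 2 (mod 15)
Check: 8 × 2 = 16 ≡ 1 (mod 15) ✓

8⁻¹ ≡ 2 (mod 15)


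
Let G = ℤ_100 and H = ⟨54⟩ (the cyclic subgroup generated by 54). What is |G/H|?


|⟨54⟩| = n / gcd(54, 100) = 100 / 2 = 50
H is normal (ℤ_100 is abelian).
|G/H| = |G| / |H| = 100 / 50 = 2

|G/H| = 2


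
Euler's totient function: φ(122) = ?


Factor n: 122 = 2 × 61
φ(n) = n · ∏(1 - 1/p) over distinct primes p | n
φ(122) = 122 · (1 - 1/2) · (1 - 1/61) = 60

φ(122) = 60


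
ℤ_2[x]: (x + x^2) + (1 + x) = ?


Add coefficients mod 2:
x^0: 0 + 1 = 1 (mod 2)
x^1: 1 + 1 = 0 (mod 2)
x^2: 1 + 0 = 1 (mod 2)
Result: 1 + x^2

f + g = 1 + x^2


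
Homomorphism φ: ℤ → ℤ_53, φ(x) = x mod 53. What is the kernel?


Kernel = preimage of identity
ker(φ) = {x ∈ ℤ : x ≡ 0 (mod 53)} = 53ℤ = {0, ±53, ±106, ...}

ker(φ) = 53ℤ


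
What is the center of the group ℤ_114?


Z(G) = {g ∈ G | gx = xg for all x ∈ G}
ℤ_114 is abelian, so Z(G) = G

Z(ℤ_114) = ℤ_114


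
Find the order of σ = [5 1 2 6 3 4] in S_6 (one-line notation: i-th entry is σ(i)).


Cycle decomposition: (1 5 3 2) (4 6)
Cycle lengths: 4, 2
Order = lcm(4, 2) = 4

ord(σ) = 4


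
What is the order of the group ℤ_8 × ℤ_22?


|A × B| = |A| · |B|
|ℤ_8 × ℤ_22| = 8 × 22 = 176

|ℤ_8 × ℤ_22| = 176


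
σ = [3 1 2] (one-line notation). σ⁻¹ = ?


To find σ⁻¹, swap domain and range:
σ(1) = 3 → σ⁻¹(3) = 1
σ(2) = 1 → σ⁻¹(1) = 2
σ(3) = 2 → σ⁻¹(2) = 3

σ⁻¹ = [2 3 1]


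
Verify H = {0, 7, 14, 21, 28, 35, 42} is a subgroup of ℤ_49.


Subgroup test for H = {0, 7, 14, 21, 28, 35, 42} in (ℤ_49, +):
(1) 0 ∈ H? Yes
(2) Closure: for all a,b ∈ H, (a+b) mod 49 ∈ H? Yes
(3) Inverses: for all a ∈ H, -a mod 49 ∈ H? Yes

Yes, H is a subgroup of ℤ_49


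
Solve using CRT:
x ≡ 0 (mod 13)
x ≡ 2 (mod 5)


m₁ = 13, m₂ = 5, gcd = 1, so CRT applies. M = m₁·m₂ = 65
Let M₁ = M/m₁ = 5, M₂ = M/m₂ = 13
Find y₁ ≡ M₁⁻¹ (mod m₁): 5⁻¹ ≡ 8 (mod 13)
Find y₂ ≡ M₂⁻¹ (mod m₂): 13⁻¹ ≡ 2 (mod 5)
x = a₁·M₁·y₁ + a₂·M₂·y₂ = 0·5·8 + 2·13·2 = 52
Reduce mod 65: x ≡ 52
Check: 52 mod 13 = 0 ✓, 52 mod 5 = 2 ✓

x ≡ 52 (mod 65)


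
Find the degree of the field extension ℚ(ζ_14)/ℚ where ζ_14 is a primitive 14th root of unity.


[ℚ(ζ_n):ℚ] = deg Φ_n(x) = φ(n). Here φ(14) = 6

[ℚ(ζ_14)/ℚ where ζ_14 is a primitive 14th root of unity] = 6


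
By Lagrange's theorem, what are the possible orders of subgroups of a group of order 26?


Lagrange's theorem: |H| divides |G|
|G| = 26
Divisors of 26: 1, 2, 13, 26

Possible subgroup orders: {1, 2, 13, 26}


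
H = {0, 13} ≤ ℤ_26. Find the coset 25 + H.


25 + H = {25 + h (mod 26) : h ∈ H}
25+0=25, 25+13=12
25 + H = {12, 25} = 12 + H

25 + H = {12, 25}


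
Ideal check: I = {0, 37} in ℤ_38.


Check ideal conditions for I = {0, 37} in ℤ_38:
(1) I is an additive subgroup? No
(2) For r ∈ ℤ_38 and a ∈ I: r·a ∈ I? No  [counterexample: r=2, a=37, r·a mod 38 = 36 ∉ I]

No, I is not an ideal of ℤ_38


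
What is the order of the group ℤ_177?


ℤ_n has n elements.

|ℤ_177| = 177


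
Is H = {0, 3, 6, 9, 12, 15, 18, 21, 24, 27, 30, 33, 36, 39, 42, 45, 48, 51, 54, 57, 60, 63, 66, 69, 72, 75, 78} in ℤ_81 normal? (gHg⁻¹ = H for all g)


H = {0, 3, 6, 9, 12, 15, 18, 21, 24, 27, 30, 33, 36, 39, 42, 45, 48, 51, 54, 57, 60, 63, 66, 69, 72, 75, 78} in ℤ_81
ℤ_81 is abelian; every subgroup of an abelian group is normal

Yes, normal subgroup


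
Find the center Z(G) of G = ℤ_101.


Z(G) = {g ∈ G | gx = xg for all x ∈ G}
ℤ_101 is abelian, so Z(G) = G

Z(ℤ_101) = ℤ_101


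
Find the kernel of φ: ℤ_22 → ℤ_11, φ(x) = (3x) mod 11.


Kernel = preimage of identity
ker(φ) = {x ∈ ℤ_22 : 3x ≡ 0 (mod 11)}. Since 11 | 22, φ is well-defined. The kernel is the cyclic subgroup ⟨11⟩ of ℤ_22 (order 2), i.e. {0, 11}

ker(φ) = {0, 11}


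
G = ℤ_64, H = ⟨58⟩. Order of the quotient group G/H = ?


|⟨58⟩| = n / gcd(58, 64) = 64 / 2 = 32
H is normal (ℤ_64 is abelian).
|G/H| = |G| / |H| = 64 / 32 = 2

|G/H| = 2


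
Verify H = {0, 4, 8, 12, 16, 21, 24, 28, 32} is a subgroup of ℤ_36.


Subgroup test for H = {0, 4, 8, 12, 16, 21, 24, 28, 32} in (ℤ_36, +):
(1) 0 ∈ H? Yes
(2) Closure: for all a,b ∈ H, (a+b) mod 36 ∈ H? No  [counterexample: 4 + 16 = 20 ∉ H]
(3) Inverses: for all a ∈ H, -a mod 36 ∈ H? No

No, H is not a subgroup of ℤ_36


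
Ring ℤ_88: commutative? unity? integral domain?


ℤ_88 is a commutative ring with unity 1; 88 = 2×44 is composite, so 2·44 ≡ 0 gives zero divisors (not an integral domain)
Commutative: Yes
Integral domain: No
Has unity: Yes

ℤ_88: Commutative=Yes, Unity=Yes


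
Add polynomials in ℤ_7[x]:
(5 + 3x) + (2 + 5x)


Add coefficients mod 7:
x^0: 5 + 2 = 0 (mod 7)
x^1: 3 + 5 = 1 (mod 7)
Result: x

f + g = x


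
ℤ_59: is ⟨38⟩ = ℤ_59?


g generates ℤ_n iff gcd(g, n) = 1
gcd(38, 59) = 1
Since gcd = 1, 38 is a generator.

Yes, 38 generates ℤ_59


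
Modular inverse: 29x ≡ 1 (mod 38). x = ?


Use the extended Euclidean algorithm to write 1 = 29·s + 38·t; then s mod 38 is the inverse.
Euclidean algorithm:
  29 = 0·38 + 29
  38 = 1·29 + 9
  29 = 3·9 + 2
  9 = 4·2 + 1
  2 = 2·1 + 0
gcd(29,38) = 1
Back-substitution gives: 29·(-17) + 38·(13) = 1
So 29⁻¹ ≡ -17 ≡ 21 (mod 38)
Check: 29 × 21 = 609 ≡ 1 (mod 38) ✓

29⁻¹ ≡ 21 (mod 38)


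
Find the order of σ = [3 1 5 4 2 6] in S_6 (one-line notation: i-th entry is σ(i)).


Cycle decomposition: (1 3 5 2)
Cycle lengths: 4
Order = lcm(4) = 4

ord(σ) = 4


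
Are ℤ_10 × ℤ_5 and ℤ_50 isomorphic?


Comparing ℤ_10 × ℤ_5 and ℤ_50:
gcd(10,5) = 5 ≠ 1. Max element order in ℤ_10×ℤ_5 is lcm(10,5) = 10 < 50, so it has no element of order 50

No, ℤ_10 × ℤ_5 ≇ ℤ_50


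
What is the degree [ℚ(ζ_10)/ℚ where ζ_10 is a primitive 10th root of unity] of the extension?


[ℚ(ζ_n):ℚ] = deg Φ_n(x) = φ(n). Here φ(10) = 4

[ℚ(ζ_10)/ℚ where ζ_10 is a primitive 10th root of unity] = 4


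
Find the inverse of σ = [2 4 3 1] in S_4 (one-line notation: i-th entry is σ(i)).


To find σ⁻¹, swap domain and range:
σ(1) = 2 → σ⁻¹(2) = 1
σ(2) = 4 → σ⁻¹(4) = 2
σ(3) = 3 → σ⁻¹(3) = 3
σ(4) = 1 → σ⁻¹(1) = 4

σ⁻¹ = [4 1 3 2]


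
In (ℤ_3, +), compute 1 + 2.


Operation: addition mod 3
1 + 2 = (a + b) mod 3 with a = 1, b = 2

1 + 2 = 0


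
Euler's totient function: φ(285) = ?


Factor n: 285 = 3 × 5 × 19
φ(n) = n · ∏(1 - 1/p) over distinct primes p | n
φ(285) = 285 · (1 - 1/3) · (1 - 1/5) · (1 - 1/19) = 144

φ(285) = 144


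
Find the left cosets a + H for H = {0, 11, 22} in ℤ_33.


H = {0, 11, 22}, |H| = 3
Number of cosets = |G|/|H| = 33/3 = 11
0 + H = {0, 11, 22}
1 + H = {1, 12, 23}
2 + H = {2, 13, 24}
3 + H = {3, 14, 25}
4 + H = {4, 15, 26}
5 + H = {5, 16, 27}
6 + H = {6, 17, 28}
7 + H = {7, 18, 29}
8 + H = {8, 19, 30}
9 + H = {9, 20, 31}
10 + H = {10, 21, 32}

Cosets: 0+H={0,11,22}; 1+H={1,12,23}; 2+H={2,13,24}; 3+H={3,14,25}; 4+H={4,15,26}; 5+H={5,16,27}; 6+H={6,17,28}; 7+H={7,18,29}; 8+H={8,19,30}; 9+H={9,20,31}; 10+H={10,21,32}


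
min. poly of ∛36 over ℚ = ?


∛36 satisfies x³ - 36 = 0, irreducible over ℚ (no rational root; 36 is not a perfect cube)

Minimal polynomial: x³ - 36


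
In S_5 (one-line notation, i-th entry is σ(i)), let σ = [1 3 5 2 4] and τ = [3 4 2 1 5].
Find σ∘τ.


σ∘τ: apply τ first, then σ
1 →τ 3 →σ 5
2 →τ 4 →σ 2
3 →τ 2 →σ 3
4 →τ 1 →σ 1
5 →τ 5 →σ 4

σ∘τ = [5 2 3 1 4]


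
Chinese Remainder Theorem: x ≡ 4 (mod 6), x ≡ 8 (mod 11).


m₁ = 6, m₂ = 11, gcd = 1, so CRT applies. M = m₁·m₂ = 66
Let M₁ = M/m₁ = 11, M₂ = M/m₂ = 6
Find y₁ ≡ M₁⁻¹ (mod m₁): 11⁻¹ ≡ 5 (mod 6)
Find y₂ ≡ M₂⁻¹ (mod m₂): 6⁻¹ ≡ 2 (mod 11)
x = a₁·M₁·y₁ + a₂·M₂·y₂ = 4·11·5 + 8·6·2 = 316
Reduce mod 66: x ≡ 52
Check: 52 mod 6 = 4 ✓, 52 mod 11 = 8 ✓

x ≡ 52 (mod 66)


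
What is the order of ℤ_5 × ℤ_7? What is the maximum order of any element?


|ℤ_5 × ℤ_7| = 5 × 7 = 35
Max element order = lcm(5,7) = 35
Cyclic? Yes (gcd=1)

|ℤ_5×ℤ_7| = 35, max element order = 35


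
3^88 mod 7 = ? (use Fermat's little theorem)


Fermat's little theorem: if p is prime and gcd(a,p)=1, then a^(p-1) ≡ 1 (mod p)
p = 7 is prime, gcd(3,7) = 1
Reduce exponent: 88 mod 6 = 4
So 3^88 ≡ 3^4 (mod 7)
3^4 mod 7 = 4

3^88 ≡ 4 (mod 7)


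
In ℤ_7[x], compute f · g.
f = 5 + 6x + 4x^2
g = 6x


Expand and collect like terms; reduce coefficients mod 7:
x^0: 5·0 = 0 ≡ 0 (mod 7)
x^1: 5·6 + 6·0 = 30 ≡ 2 (mod 7)
x^2: 6·6 + 4·0 = 36 ≡ 1 (mod 7)
x^3: 4·6 = 24 ≡ 3 (mod 7)
Result: 2x + x^2 + 3x^3

f · g = 2x + x^2 + 3x^3


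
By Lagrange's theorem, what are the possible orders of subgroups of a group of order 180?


Lagrange's theorem: |H| divides |G|
|G| = 180
Divisors of 180: 1, 2, 3, 4, 5, 6, 9, 10, 12, 15, 18, 20, 30, 36, 45, 60, 90, 180

Possible subgroup orders: {1, 2, 3, 4, 5, 6, 9, 10, 12, 15, 18, 20, 30, 36, 45, 60, 90, 180}


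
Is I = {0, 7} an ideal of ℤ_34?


Check ideal conditions for I = {0, 7} in ℤ_34:
(1) I is an additive subgroup? No
(2) For r ∈ ℤ_34 and a ∈ I: r·a ∈ I? No  [counterexample: r=2, a=7, r·a mod 34 = 14 ∉ I]

No, I is not an ideal of ℤ_34


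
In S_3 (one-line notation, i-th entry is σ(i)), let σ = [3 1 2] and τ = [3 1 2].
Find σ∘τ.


σ∘τ: apply τ first, then σ
1 →τ 3 →σ 2
2 →τ 1 →σ 3
3 →τ 2 →σ 1

σ∘τ = [2 3 1]


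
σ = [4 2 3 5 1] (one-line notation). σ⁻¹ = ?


To find σ⁻¹, swap domain and range:
σ(1) = 4 → σ⁻¹(4) = 1
σ(2) = 2 → σ⁻¹(2) = 2
σ(3) = 3 → σ⁻¹(3) = 3
σ(4) = 5 → σ⁻¹(5) = 4
σ(5) = 1 → σ⁻¹(1) = 5

σ⁻¹ = [5 2 3 1 4]


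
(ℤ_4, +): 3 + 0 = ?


Operation: addition mod 4
3 + 0 = (a + b) mod 4 with a = 3, b = 0

3 + 0 = 3


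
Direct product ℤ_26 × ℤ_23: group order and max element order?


|ℤ_26 × ℤ_23| = 26 × 23 = 598
Max element order = lcm(26,23) = 598
Cyclic? Yes (gcd=1)

|ℤ_26×ℤ_23| = 598, max element order = 598


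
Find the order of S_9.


|S_n| = n! (number of permutations of n symbols)
|S_9| = 9! = 362880

|S_9| = 362880


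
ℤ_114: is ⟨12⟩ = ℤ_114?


g generates ℤ_n iff gcd(g, n) = 1
gcd(12, 114) = 6
Since gcd = 6 ≠ 1, ⟨12⟩ has order 19 < 114, so 12 is not a generator.

No, 12 does not generate ℤ_114


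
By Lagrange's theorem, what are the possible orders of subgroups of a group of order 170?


Lagrange's theorem: |H| divides |G|
|G| = 170
Divisors of 170: 1, 2, 5, 10, 17, 34, 85, 170

Possible subgroup orders: {1, 2, 5, 10, 17, 34, 85, 170}


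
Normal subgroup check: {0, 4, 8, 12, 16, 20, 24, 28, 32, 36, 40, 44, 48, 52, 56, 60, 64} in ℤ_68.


H = {0, 4, 8, 12, 16, 20, 24, 28, 32, 36, 40, 44, 48, 52, 56, 60, 64} in ℤ_68
ℤ_68 is abelian; every subgroup of an abelian group is normal

Yes, normal subgroup


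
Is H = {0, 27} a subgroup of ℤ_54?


Subgroup test for H = {0, 27} in (ℤ_54, +):
(1) 0 ∈ H? Yes
(2) Closure: for all a,b ∈ H, (a+b) mod 54 ∈ H? Yes
(3) Inverses: for all a ∈ H, -a mod 54 ∈ H? Yes

Yes, H is a subgroup of ℤ_54


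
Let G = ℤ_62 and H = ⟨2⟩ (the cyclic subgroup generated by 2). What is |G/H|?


|⟨2⟩| = n / gcd(2, 62) = 62 / 2 = 31
H is normal (ℤ_62 is abelian).
|G/H| = |G| / |H| = 62 / 31 = 2

|G/H| = 2


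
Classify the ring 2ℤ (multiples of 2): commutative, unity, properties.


2ℤ is a commutative ring under +,× but has no multiplicative identity (1 ∉ 2ℤ); it has no zero divisors, but without unity it is not an integral domain
Commutative: Yes
Integral domain: No
Has unity: No

2ℤ (multiples of 2): Commutative=Yes, Unity=No


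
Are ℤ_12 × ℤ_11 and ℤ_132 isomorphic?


Comparing ℤ_12 × ℤ_11 and ℤ_132:
gcd(12,11) = 1, so ℤ_12 × ℤ_11 ≅ ℤ_132 (CRT)

Yes, ℤ_12 × ℤ_11 ≅ ℤ_132


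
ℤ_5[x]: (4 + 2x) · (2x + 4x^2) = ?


Expand and collect like terms; reduce coefficients mod 5:
x^0: 4·0 = 0 ≡ 0 (mod 5)
x^1: 4·2 + 2·0 = 8 ≡ 3 (mod 5)
x^2: 4·4 + 2·2 = 20 ≡ 0 (mod 5)
x^3: 2·4 = 8 ≡ 3 (mod 5)
Result: 3x + 3x^3

f · g = 3x + 3x^3


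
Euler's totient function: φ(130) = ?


Factor n: 130 = 2 × 5 × 13
φ(n) = n · ∏(1 - 1/p) over distinct primes p | n
φ(130) = 130 · (1 - 1/2) · (1 - 1/5) · (1 - 1/13) = 48

φ(130) = 48


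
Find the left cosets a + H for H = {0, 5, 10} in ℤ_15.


H = {0, 5, 10}, |H| = 3
Number of cosets = |G|/|H| = 15/3 = 5
0 + H = {0, 5, 10}
1 + H = {1, 6, 11}
2 + H = {2, 7, 12}
3 + H = {3, 8, 13}
4 + H = {4, 9, 14}

Cosets: 0+H={0,5,10}; 1+H={1,6,11}; 2+H={2,7,12}; 3+H={3,8,13}; 4+H={4,9,14}


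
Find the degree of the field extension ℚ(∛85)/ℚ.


∛85 has minimal polynomial x³ - 85 (irreducible over ℚ since 85 is not a perfect cube)

[ℚ(∛85)/ℚ] = 3


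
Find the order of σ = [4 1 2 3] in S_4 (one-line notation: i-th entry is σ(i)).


Cycle decomposition: (1 4 3 2)
Cycle lengths: 4
Order = lcm(4) = 4

ord(σ) = 4


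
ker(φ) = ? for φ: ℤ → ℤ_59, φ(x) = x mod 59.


Kernel = preimage of identity
ker(φ) = {x ∈ ℤ : x ≡ 0 (mod 59)} = 59ℤ = {0, ±59, ±118, ...}

ker(φ) = 59ℤ


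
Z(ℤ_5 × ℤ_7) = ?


Z(G) = {g ∈ G | gx = xg for all x ∈ G}
Direct product of abelian groups is abelian, so Z(G) = G

Z(ℤ_5 × ℤ_7) = ℤ_5 × ℤ_7


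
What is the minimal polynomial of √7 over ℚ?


√7 satisfies x² - 7 = 0, irreducible over ℚ since 7 is squarefree

Minimal polynomial: x² - 7


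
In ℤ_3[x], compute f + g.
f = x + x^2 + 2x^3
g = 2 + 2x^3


Add coefficients mod 3:
x^0: 0 + 2 = 2 (mod 3)
x^1: 1 + 0 = 1 (mod 3)
x^2: 1 + 0 = 1 (mod 3)
x^3: 2 + 2 = 1 (mod 3)
Result: 2 + x + x^2 + x^3

f + g = 2 + x + x^2 + x^3


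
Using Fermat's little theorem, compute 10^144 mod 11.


Fermat's little theorem: if p is prime and gcd(a,p)=1, then a^(p-1) ≡ 1 (mod p)
p = 11 is prime, gcd(10,11) = 1
Reduce exponent: 144 mod 10 = 4
So 10^144 ≡ 10^4 (mod 11)
10^4 mod 11 = 1

10^144 ≡ 1 (mod 11)


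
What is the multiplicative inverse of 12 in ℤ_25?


Use the extended Euclidean algorithm to write 1 = 12·s + 25·t; then s mod 25 is the inverse.
Euclidean algorithm:
  12 = 0·25 + 12
  25 = 2·12 + 1
  12 = 12·1 + 0
gcd(12,25) = 1
Back-substitution gives: 12·(-2) + 25·(1) = 1
So 12⁻¹ ≡ -2 ≡ 23 (mod 25)
Check: 12 × 23 = 276 ≡ 1 (mod 25) ✓

12⁻¹ ≡ 23 (mod 25)


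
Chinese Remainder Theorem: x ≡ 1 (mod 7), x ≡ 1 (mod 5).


m₁ = 7, m₂ = 5, gcd = 1, so CRT applies. M = m₁·m₂ = 35
Let M₁ = M/m₁ = 5, M₂ = M/m₂ = 7
Find y₁ ≡ M₁⁻¹ (mod m₁): 5⁻¹ ≡ 3 (mod 7)
Find y₂ ≡ M₂⁻¹ (mod m₂): 7⁻¹ ≡ 3 (mod 5)
x = a₁·M₁·y₁ + a₂·M₂·y₂ = 1·5·3 + 1·7·3 = 36
Reduce mod 35: x ≡ 1
Check: 1 mod 7 = 1 ✓, 1 mod 5 = 1 ✓

x ≡ 1 (mod 35)


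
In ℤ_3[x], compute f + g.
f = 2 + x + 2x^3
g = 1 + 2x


Add coefficients mod 3:
x^0: 2 + 1 = 0 (mod 3)
x^1: 1 + 2 = 0 (mod 3)
x^2: 0 + 0 = 0 (mod 3)
x^3: 2 + 0 = 2 (mod 3)
Result: 2x^3

f + g = 2x^3


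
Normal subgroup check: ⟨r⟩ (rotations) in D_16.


H = ⟨r⟩ (rotations) in D_16
The rotation subgroup ⟨r⟩ has index 2 in D_16, so it is normal

Yes, normal subgroup


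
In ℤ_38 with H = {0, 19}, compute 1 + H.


1 + H = {1 + h (mod 38) : h ∈ H}
1+0=1, 1+19=20

1 + H = {1, 20}


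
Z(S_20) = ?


Z(G) = {g ∈ G | gx = xg for all x ∈ G}
S_n is non-abelian for n ≥ 3; Z(S_20) is trivial

Z(S_20) = {e}


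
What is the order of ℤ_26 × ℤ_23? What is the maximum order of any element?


|ℤ_26 × ℤ_23| = 26 × 23 = 598
Max element order = lcm(26,23) = 598
Cyclic? Yes (gcd=1)

|ℤ_26×ℤ_23| = 598, max element order = 598


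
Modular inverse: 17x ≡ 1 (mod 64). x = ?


Use the extended Euclidean algorithm to write 1 = 17·s + 64·t; then s mod 64 is the inverse.
Euclidean algorithm:
  17 = 0·64 + 17
  64 = 3·17 + 13
  17 = 1·13 + 4
  13 = 3·4 + 1
  4 = 4·1 + 0
gcd(17,64) = 1
Back-substitution gives: 17·(-15) + 64·(4) = 1
So 17⁻¹ ≡ -15 ≡ 49 (mod 64)
Check: 17 × 49 = 833 ≡ 1 (mod 64) ✓

17⁻¹ ≡ 49 (mod 64)


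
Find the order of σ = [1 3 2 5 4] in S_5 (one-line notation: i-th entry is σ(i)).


Cycle decomposition: (2 3) (4 5)
Cycle lengths: 2, 2
Order = lcm(2, 2) = 2

ord(σ) = 2


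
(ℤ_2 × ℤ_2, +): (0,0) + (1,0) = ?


Operation: componentwise addition mod (2, 2)
(0,0) + (1,0) = ((a₁+b₁) mod 2, (a₂+b₂) mod 2) with a = (0,0), b = (1,0)

(0,0) + (1,0) = (1,0)


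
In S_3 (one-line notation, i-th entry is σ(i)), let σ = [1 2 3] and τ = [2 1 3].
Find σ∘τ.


σ∘τ: apply τ first, then σ
1 →τ 2 →σ 2
2 →τ 1 →σ 1
3 →τ 3 →σ 3

σ∘τ = [2 1 3]


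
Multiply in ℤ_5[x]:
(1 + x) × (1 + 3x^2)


Expand and collect like terms; reduce coefficients mod 5:
x^0: 1·1 = 1 ≡ 1 (mod 5)
x^1: 1·0 + 1·1 = 1 ≡ 1 (mod 5)
x^2: 1·3 + 1·0 = 3 ≡ 3 (mod 5)
x^3: 1·3 = 3 ≡ 3 (mod 5)
Result: 1 + x + 3x^2 + 3x^3

f · g = 1 + x + 3x^2 + 3x^3


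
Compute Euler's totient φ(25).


φ(n) = count of k ∈ {1,...,n} with gcd(k,n)=1
Coprimes to 25: {1, 2, 3, 4, 6, 7, 8, 9, 11, 12, 13, 14, 16, 17, 18, 19, 21, 22, 23, 24}
Count: 20

φ(25) = 20


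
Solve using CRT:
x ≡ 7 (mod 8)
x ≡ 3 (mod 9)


m₁ = 8, m₂ = 9, gcd = 1, so CRT applies. M = m₁·m₂ = 72
Let M₁ = M/m₁ = 9, M₂ = M/m₂ = 8
Find y₁ ≡ M₁⁻¹ (mod m₁): 9⁻¹ ≡ 1 (mod 8)
Find y₂ ≡ M₂⁻¹ (mod m₂): 8⁻¹ ≡ 8 (mod 9)
x = a₁·M₁·y₁ + a₂·M₂·y₂ = 7·9·1 + 3·8·8 = 255
Reduce mod 72: x ≡ 39
Check: 39 mod 8 = 7 ✓, 39 mod 9 = 3 ✓

x ≡ 39 (mod 72)


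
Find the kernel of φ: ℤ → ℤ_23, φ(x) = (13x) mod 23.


Kernel = preimage of identity
ker(φ) = {x ∈ ℤ : 13x ≡ 0 (mod 23)}. gcd(13,23) = 1, so 13x ≡ 0 (mod 23) ⟺ x ≡ 0 (mod 23/1 = 23). Hence ker(φ) = 23ℤ

ker(φ) = 23ℤ


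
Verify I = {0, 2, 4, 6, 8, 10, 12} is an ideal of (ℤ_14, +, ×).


Check ideal conditions for I = {0, 2, 4, 6, 8, 10, 12} in ℤ_14:
(1) I is an additive subgroup? Yes
(2) For r ∈ ℤ_14 and a ∈ I: r·a ∈ I? Yes

Yes, I is an ideal of ℤ_14


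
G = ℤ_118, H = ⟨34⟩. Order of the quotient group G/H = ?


|⟨34⟩| = n / gcd(34, 118) = 118 / 2 = 59
H is normal (ℤ_118 is abelian).
|G/H| = |G| / |H| = 118 / 59 = 2

|G/H| = 2


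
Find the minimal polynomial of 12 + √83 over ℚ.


Let α = 12 + √83. Then α - 12 = √83, so (α - 12)² = 83, giving α² - 24α + 61 = 0. Degree 2 and α ∉ ℚ, so this is the minimal polynomial.

Minimal polynomial: x² - 24x + 61


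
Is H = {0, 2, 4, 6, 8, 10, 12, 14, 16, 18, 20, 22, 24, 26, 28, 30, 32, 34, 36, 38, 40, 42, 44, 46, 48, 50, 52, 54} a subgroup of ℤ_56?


Subgroup test for H = {0, 2, 4, 6, 8, 10, 12, 14, 16, 18, 20, 22, 24, 26, 28, 30, 32, 34, 36, 38, 40, 42, 44, 46, 48, 50, 52, 54} in (ℤ_56, +):
(1) 0 ∈ H? Yes
(2) Closure: for all a,b ∈ H, (a+b) mod 56 ∈ H? Yes
(3) Inverses: for all a ∈ H, -a mod 56 ∈ H? Yes

Yes, H is a subgroup of ℤ_56


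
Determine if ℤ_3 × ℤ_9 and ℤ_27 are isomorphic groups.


Comparing ℤ_3 × ℤ_9 and ℤ_27:
gcd(3,9) = 3 ≠ 1. Max element order in ℤ_3×ℤ_9 is lcm(3,9) = 9 < 27, so it has no element of order 27

No, ℤ_3 × ℤ_9 ≇ ℤ_27


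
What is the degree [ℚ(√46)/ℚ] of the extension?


√46 has minimal polynomial x² - 46 (irreducible over ℚ since 46 is squarefree)

[ℚ(√46)/ℚ] = 2


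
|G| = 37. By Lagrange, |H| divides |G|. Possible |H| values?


Lagrange's theorem: |H| divides |G|
|G| = 37
Divisors of 37: 1, 37

Possible subgroup orders: {1, 37}


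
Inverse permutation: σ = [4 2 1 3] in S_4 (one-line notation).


To find σ⁻¹, swap domain and range:
σ(1) = 4 → σ⁻¹(4) = 1
σ(2) = 2 → σ⁻¹(2) = 2
σ(3) = 1 → σ⁻¹(1) = 3
σ(4) = 3 → σ⁻¹(3) = 4

σ⁻¹ = [3 2 4 1]


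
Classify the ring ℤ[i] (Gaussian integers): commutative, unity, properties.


ℤ[i] is a commutative integral domain with unity 1 (in fact a Euclidean domain)
Commutative: Yes
Integral domain: Yes
Has unity: Yes

ℤ[i] (Gaussian integers): Commutative=Yes, Unity=Yes


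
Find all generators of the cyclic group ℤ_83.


g generates ℤ_n iff gcd(g,n) = 1
Prime factors of 83: 83
Generators are g ∈ {1,...,82} not divisible by any of these primes.
Generators: {1, 2, 3, 4, 5, 6, 7, 8, 9, 10, 11, 12, 13, 14, 15, 16, 17, 18, 19, 20, 21, 22, 23, 24, 25, 26, 27, 28, 29, 30, 31, 32, 33, 34, 35, 36, 37, 38, 39, 40, 41, 42, 43, 44, 45, 46, 47, 48, 49, 50, 51, 52, 53, 54, 55, 56, 57, 58, 59, 60, 61, 62, 63, 64, 65, 66, 67, 68, 69, 70, 71, 72, 73, 74, 75, 76, 77, 78, 79, 80, 81, 82}
Number of generators = φ(83) = 82

Generators of ℤ_83 = {1, 2, 3, 4, 5, 6, 7, 8, 9, 10, 11, 12, 13, 14, 15, 16, 17, 18, 19, 20, 21, 22, 23, 24, 25, 26, 27, 28, 29, 30, 31, 32, 33, 34, 35, 36, 37, 38, 39, 40, 41, 42, 43, 44, 45, 46, 47, 48, 49, 50, 51, 52, 53, 54, 55, 56, 57, 58, 59, 60, 61, 62, 63, 64, 65, 66, 67, 68, 69, 70, 71, 72, 73, 74, 75, 76, 77, 78, 79, 80, 81, 82}


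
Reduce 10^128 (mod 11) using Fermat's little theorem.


Fermat's little theorem: if p is prime and gcd(a,p)=1, then a^(p-1) ≡ 1 (mod p)
p = 11 is prime, gcd(10,11) = 1
Reduce exponent: 128 mod 10 = 8
So 10^128 ≡ 10^8 (mod 11)
10^8 mod 11 = 1

10^128 ≡ 1 (mod 11)


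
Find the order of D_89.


|D_n| = 2n (n rotations and n reflections)
|D_89| = 2×89 = 178

|D_89| = 178


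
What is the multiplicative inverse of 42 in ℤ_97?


Use the extended Euclidean algorithm to write 1 = 42·s + 97·t; then s mod 97 is the inverse.
Euclidean algorithm:
  42 = 0·97 + 42
  97 = 2·42 + 13
  42 = 3·13 + 3
  13 = 4·3 + 1
  3 = 3·1 + 0
gcd(42,97) = 1
Back-substitution gives: 42·(-30) + 97·(13) = 1
So 42⁻¹ ≡ -30 ≡ 67 (mod 97)
Check: 42 × 67 = 2814 ≡ 1 (mod 97) ✓

42⁻¹ ≡ 67 (mod 97)


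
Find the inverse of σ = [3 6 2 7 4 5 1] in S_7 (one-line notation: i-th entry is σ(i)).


To find σ⁻¹, swap domain and range:
σ(1) = 3 → σ⁻¹(3) = 1
σ(2) = 6 → σ⁻¹(6) = 2
σ(3) = 2 → σ⁻¹(2) = 3
σ(4) = 7 → σ⁻¹(7) = 4
σ(5) = 4 → σ⁻¹(4) = 5
σ(6) = 5 → σ⁻¹(5) = 6
σ(7) = 1 → σ⁻¹(1) = 7

σ⁻¹ = [7 3 1 5 6 2 4]


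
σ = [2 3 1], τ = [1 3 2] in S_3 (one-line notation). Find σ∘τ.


σ∘τ: apply τ first, then σ
1 →τ 1 →σ 2
2 →τ 3 →σ 1
3 →τ 2 →σ 3

σ∘τ = [2 1 3]


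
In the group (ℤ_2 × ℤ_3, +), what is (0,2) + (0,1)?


Operation: componentwise addition mod (2, 3)
(0,2) + (0,1) = ((a₁+b₁) mod 2, (a₂+b₂) mod 3) with a = (0,2), b = (0,1)

(0,2) + (0,1) = (0,0)


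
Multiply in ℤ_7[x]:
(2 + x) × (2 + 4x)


Expand and collect like terms; reduce coefficients mod 7:
x^0: 2·2 = 4 ≡ 4 (mod 7)
x^1: 2·4 + 1·2 = 10 ≡ 3 (mod 7)
x^2: 1·4 = 4 ≡ 4 (mod 7)
Result: 4 + 3x + 4x^2

f · g = 4 + 3x + 4x^2


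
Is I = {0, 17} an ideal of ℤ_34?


Check ideal conditions for I = {0, 17} in ℤ_34:
(1) I is an additive subgroup? Yes
(2) For r ∈ ℤ_34 and a ∈ I: r·a ∈ I? Yes

Yes, I is an ideal of ℤ_34


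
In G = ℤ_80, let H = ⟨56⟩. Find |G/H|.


|⟨56⟩| = n / gcd(56, 80) = 80 / 8 = 10
H is normal (ℤ_80 is abelian).
|G/H| = |G| / |H| = 80 / 10 = 8

|G/H| = 8


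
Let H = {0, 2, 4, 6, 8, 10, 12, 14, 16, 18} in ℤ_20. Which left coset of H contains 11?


11 + H = {11 + h (mod 20) : h ∈ H}
11+0=11, 11+2=13, 11+4=15, 11+6=17, 11+8=19, 11+10=1, 11+12=3, 11+14=5, 11+16=7, 11+18=9
11 + H = {1, 3, 5, 7, 9, 11, 13, 15, 17, 19} = 1 + H

11 + H = {1, 3, 5, 7, 9, 11, 13, 15, 17, 19}


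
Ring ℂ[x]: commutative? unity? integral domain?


Polynomial ring over ℂ (an integral domain) is a commutative integral domain with unity 1
Commutative: Yes
Integral domain: Yes
Has unity: Yes

ℂ[x]: Commutative=Yes, Unity=Yes


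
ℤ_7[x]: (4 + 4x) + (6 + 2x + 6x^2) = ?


Add coefficients mod 7:
x^0: 4 + 6 = 3 (mod 7)
x^1: 4 + 2 = 6 (mod 7)
x^2: 0 + 6 = 6 (mod 7)
Result: 3 + 6x + 6x^2

f + g = 3 + 6x + 6x^2


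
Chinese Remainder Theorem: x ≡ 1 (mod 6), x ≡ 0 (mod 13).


m₁ = 6, m₂ = 13, gcd = 1, so CRT applies. M = m₁·m₂ = 78
Let M₁ = M/m₁ = 13, M₂ = M/m₂ = 6
Find y₁ ≡ M₁⁻¹ (mod m₁): 13⁻¹ ≡ 1 (mod 6)
Find y₂ ≡ M₂⁻¹ (mod m₂): 6⁻¹ ≡ 11 (mod 13)
x = a₁·M₁·y₁ + a₂·M₂·y₂ = 1·13·1 + 0·6·11 = 13
Reduce mod 78: x ≡ 13
Check: 13 mod 6 = 1 ✓, 13 mod 13 = 0 ✓

x ≡ 13 (mod 78)


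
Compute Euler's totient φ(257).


Factor n: 257 = 257
φ(n) = n · ∏(1 - 1/p) over distinct primes p | n
φ(257) = 257 · (1 - 1/257) = 256

φ(257) = 256


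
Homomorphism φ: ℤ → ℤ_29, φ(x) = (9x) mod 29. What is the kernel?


Kernel = preimage of identity
ker(φ) = {x ∈ ℤ : 9x ≡ 0 (mod 29)}. gcd(9,29) = 1, so 9x ≡ 0 (mod 29) ⟺ x ≡ 0 (mod 29/1 = 29). Hence ker(φ) = 29ℤ

ker(φ) = 29ℤ


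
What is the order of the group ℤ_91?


ℤ_n has n elements.

|ℤ_91| = 91


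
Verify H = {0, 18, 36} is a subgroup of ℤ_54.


Subgroup test for H = {0, 18, 36} in (ℤ_54, +):
(1) 0 ∈ H? Yes
(2) Closure: for all a,b ∈ H, (a+b) mod 54 ∈ H? Yes
(3) Inverses: for all a ∈ H, -a mod 54 ∈ H? Yes

Yes, H is a subgroup of ℤ_54


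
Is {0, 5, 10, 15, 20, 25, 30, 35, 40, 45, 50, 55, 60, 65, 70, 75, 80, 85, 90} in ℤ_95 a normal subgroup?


H = {0, 5, 10, 15, 20, 25, 30, 35, 40, 45, 50, 55, 60, 65, 70, 75, 80, 85, 90} in ℤ_95
ℤ_95 is abelian; every subgroup of an abelian group is normal

Yes, normal subgroup


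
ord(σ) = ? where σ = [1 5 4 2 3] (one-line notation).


Cycle decomposition: (2 5 3 4)
Cycle lengths: 4
Order = lcm(4) = 4

ord(σ) = 4


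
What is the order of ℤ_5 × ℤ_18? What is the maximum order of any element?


|ℤ_5 × ℤ_18| = 5 × 18 = 90
Max element order = lcm(5,18) = 90
Cyclic? Yes (gcd=1)

|ℤ_5×ℤ_18| = 90, max element order = 90


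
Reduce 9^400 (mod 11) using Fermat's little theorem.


Fermat's little theorem: if p is prime and gcd(a,p)=1, then a^(p-1) ≡ 1 (mod p)
p = 11 is prime, gcd(9,11) = 1
Reduce exponent: 400 mod 10 = 0
So 9^400 ≡ 9^0 (mod 11)
9^0 = 1

9^400 ≡ 1 (mod 11)


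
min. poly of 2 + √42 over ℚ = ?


Let α = 2 + √42. Then α - 2 = √42, so (α - 2)² = 42, giving α² - 4α - 38 = 0. Degree 2 and α ∉ ℚ, so this is the minimal polynomial.

Minimal polynomial: x² - 4x - 38


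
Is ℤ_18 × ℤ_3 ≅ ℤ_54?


Comparing ℤ_18 × ℤ_3 and ℤ_54:
gcd(18,3) = 3 ≠ 1. Max element order in ℤ_18×ℤ_3 is lcm(18,3) = 18 < 54, so it has no element of order 54

No, ℤ_18 × ℤ_3 ≇ ℤ_54


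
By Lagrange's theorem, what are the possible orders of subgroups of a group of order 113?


Lagrange's theorem: |H| divides |G|
|G| = 113
Divisors of 113: 1, 113

Possible subgroup orders: {1, 113}


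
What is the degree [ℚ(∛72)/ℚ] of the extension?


∛72 has minimal polynomial x³ - 72 (irreducible over ℚ since 72 is not a perfect cube)

[ℚ(∛72)/ℚ] = 3


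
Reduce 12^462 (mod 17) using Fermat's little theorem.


Fermat's little theorem: if p is prime and gcd(a,p)=1, then a^(p-1) ≡ 1 (mod p)
p = 17 is prime, gcd(12,17) = 1
Reduce exponent: 462 mod 16 = 14
So 12^462 ≡ 12^14 (mod 17)
12^14 mod 17 = 15

12^462 ≡ 15 (mod 17)


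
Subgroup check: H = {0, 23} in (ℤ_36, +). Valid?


Subgroup test for H = {0, 23} in (ℤ_36, +):
(1) 0 ∈ H? Yes
(2) Closure: for all a,b ∈ H, (a+b) mod 36 ∈ H? No  [counterexample: 23 + 23 = 10 ∉ H]
(3) Inverses: for all a ∈ H, -a mod 36 ∈ H? No

No, H is not a subgroup of ℤ_36


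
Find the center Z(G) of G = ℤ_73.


Z(G) = {g ∈ G | gx = xg for all x ∈ G}
ℤ_73 is abelian, so Z(G) = G

Z(ℤ_73) = ℤ_73


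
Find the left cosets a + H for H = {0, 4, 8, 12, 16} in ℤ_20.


H = {0, 4, 8, 12, 16}, |H| = 5
Number of cosets = |G|/|H| = 20/5 = 4
0 + H = {0, 4, 8, 12, 16}
1 + H = {1, 5, 9, 13, 17}
2 + H = {2, 6, 10, 14, 18}
3 + H = {3, 7, 11, 15, 19}

Cosets: 0+H={0,4,8,12,16}; 1+H={1,5,9,13,17}; 2+H={2,6,10,14,18}; 3+H={3,7,11,15,19}


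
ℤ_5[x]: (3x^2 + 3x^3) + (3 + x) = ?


Add coefficients mod 5:
x^0: 0 + 3 = 3 (mod 5)
x^1: 0 + 1 = 1 (mod 5)
x^2: 3 + 0 = 3 (mod 5)
x^3: 3 + 0 = 3 (mod 5)
Result: 3 + x + 3x^2 + 3x^3

f + g = 3 + x + 3x^2 + 3x^3


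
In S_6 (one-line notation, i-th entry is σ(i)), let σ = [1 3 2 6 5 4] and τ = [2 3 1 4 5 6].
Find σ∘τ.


σ∘τ: apply τ first, then σ
1 →τ 2 →σ 3
2 →τ 3 →σ 2
3 →τ 1 →σ 1
4 →τ 4 →σ 6
5 →τ 5 →σ 5
6 →τ 6 →σ 4

σ∘τ = [3 2 1 6 5 4]


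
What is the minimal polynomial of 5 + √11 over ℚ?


Let α = 5 + √11. Then α - 5 = √11, so (α - 5)² = 11, giving α² - 10α + 14 = 0. Degree 2 and α ∉ ℚ, so this is the minimal polynomial.

Minimal polynomial: x² - 10x + 14
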